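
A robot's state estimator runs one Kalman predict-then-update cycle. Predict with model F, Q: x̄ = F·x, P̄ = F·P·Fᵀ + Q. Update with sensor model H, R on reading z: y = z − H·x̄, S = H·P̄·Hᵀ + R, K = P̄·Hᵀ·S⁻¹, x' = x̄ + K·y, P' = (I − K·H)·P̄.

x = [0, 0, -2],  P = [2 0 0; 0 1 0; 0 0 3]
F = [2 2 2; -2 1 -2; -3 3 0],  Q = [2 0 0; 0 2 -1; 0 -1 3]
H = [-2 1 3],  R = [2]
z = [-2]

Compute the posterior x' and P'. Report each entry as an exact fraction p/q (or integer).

x' = [-116/57, 1094/627, -1624/627]
P' = [778/57 -218/57 586/57; -218/57 4220/627 -2938/627; 586/57 -2938/627 5354/627]

x̄ = F·x = [-4, 4, 0]
P̄ = F·P·Fᵀ + Q = [26 -18 -6; -18 23 14; -6 14 30]
y = z − H·x̄ = [-14]
S = H·P̄·Hᵀ + R = [627]
K = P̄·Hᵀ·S⁻¹ = [-8/57; 101/627; 116/627]
x' = x̄ + K·y = [-116/57, 1094/627, -1624/627]
P' = (I − K·H)·P̄ = [778/57 -218/57 586/57; -218/57 4220/627 -2938/627; 586/57 -2938/627 5354/627]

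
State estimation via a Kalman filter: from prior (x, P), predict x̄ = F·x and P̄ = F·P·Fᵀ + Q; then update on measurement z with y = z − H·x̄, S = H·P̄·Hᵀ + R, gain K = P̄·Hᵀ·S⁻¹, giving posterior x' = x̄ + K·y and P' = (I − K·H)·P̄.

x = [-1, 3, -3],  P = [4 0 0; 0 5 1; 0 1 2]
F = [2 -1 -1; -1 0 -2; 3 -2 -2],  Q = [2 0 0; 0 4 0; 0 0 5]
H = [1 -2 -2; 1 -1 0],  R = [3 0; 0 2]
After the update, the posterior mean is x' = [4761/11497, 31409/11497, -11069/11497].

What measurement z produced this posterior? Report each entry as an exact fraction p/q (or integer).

x̄ = F·x = [-2, 7, -3]
P̄ = F·P·Fᵀ + Q = [27 -2 42; -2 16 0; 42 0 77]
S = H·P̄·Hᵀ + R = [242 -19; -19 49]
K = P̄·Hᵀ·S⁻¹ = [-2046/11497 6011/11497; -2008/11497 -5002/11497; -4690/11497 8036/11497]
x' − x̄ = [27755/11497, -49070/11497, 23422/11497] = K·y
y = (KᵀK)⁻¹·Kᵀ·(x' − x̄) = [7, 7]
z = y + H·x̄ = [7, 7] + [-10, -9] = [-3, -2]

z = [-3, -2]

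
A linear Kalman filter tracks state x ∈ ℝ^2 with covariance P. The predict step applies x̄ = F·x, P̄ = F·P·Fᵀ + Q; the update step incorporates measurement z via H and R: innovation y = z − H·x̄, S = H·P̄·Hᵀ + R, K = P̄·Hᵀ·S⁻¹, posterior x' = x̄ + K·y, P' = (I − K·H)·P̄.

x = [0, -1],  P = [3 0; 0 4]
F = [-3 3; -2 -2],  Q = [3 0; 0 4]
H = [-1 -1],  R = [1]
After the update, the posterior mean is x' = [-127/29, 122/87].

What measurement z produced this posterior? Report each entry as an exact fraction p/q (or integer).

x̄ = F·x = [-3, 2]
P̄ = F·P·Fᵀ + Q = [66 -6; -6 32]
S = H·P̄·Hᵀ + R = [87]
K = P̄·Hᵀ·S⁻¹ = [-20/29; -26/87]
x' − x̄ = [-40/29, -52/87] = K·y
y = (KᵀK)⁻¹·Kᵀ·(x' − x̄) = [2]
z = y + H·x̄ = [2] + [1] = [3]

z = [3]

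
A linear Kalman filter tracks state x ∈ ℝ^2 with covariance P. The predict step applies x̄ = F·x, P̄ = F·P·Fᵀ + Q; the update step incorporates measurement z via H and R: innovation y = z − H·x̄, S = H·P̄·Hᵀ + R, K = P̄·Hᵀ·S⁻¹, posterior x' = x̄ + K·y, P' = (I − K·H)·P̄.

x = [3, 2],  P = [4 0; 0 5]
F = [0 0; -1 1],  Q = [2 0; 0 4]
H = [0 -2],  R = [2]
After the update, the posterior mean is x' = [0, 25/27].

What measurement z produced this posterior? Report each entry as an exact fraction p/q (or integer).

x̄ = F·x = [0, -1]
P̄ = F·P·Fᵀ + Q = [2 0; 0 13]
S = H·P̄·Hᵀ + R = [54]
K = P̄·Hᵀ·S⁻¹ = [0; -13/27]
x' − x̄ = [0, 52/27] = K·y
y = (KᵀK)⁻¹·Kᵀ·(x' − x̄) = [-4]
z = y + H·x̄ = [-4] + [2] = [-2]

z = [-2]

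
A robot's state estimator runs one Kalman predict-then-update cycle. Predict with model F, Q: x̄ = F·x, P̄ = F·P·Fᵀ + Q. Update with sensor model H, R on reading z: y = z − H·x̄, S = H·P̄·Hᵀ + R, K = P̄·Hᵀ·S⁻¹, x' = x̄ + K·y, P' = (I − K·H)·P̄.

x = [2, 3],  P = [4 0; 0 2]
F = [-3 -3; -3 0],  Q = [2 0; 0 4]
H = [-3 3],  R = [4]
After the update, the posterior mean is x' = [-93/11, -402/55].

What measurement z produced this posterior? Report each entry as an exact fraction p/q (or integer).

z = [3]

x̄ = F·x = [-15, -6]
P̄ = F·P·Fᵀ + Q = [56 36; 36 40]
S = H·P̄·Hᵀ + R = [220]
K = P̄·Hᵀ·S⁻¹ = [-3/11; 3/55]
x' − x̄ = [72/11, -72/55] = K·y
y = (KᵀK)⁻¹·Kᵀ·(x' − x̄) = [-24]
z = y + H·x̄ = [-24] + [27] = [3]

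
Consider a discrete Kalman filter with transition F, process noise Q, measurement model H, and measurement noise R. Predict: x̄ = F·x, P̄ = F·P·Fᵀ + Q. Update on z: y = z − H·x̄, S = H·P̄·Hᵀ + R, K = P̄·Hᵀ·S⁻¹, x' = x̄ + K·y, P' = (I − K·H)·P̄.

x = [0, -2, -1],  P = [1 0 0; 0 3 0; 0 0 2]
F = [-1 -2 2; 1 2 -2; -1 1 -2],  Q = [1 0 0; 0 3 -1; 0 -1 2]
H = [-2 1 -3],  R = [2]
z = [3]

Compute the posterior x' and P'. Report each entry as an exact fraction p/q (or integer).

x' = [-7/16, 13/16, -3/8]
P' = [359/24 -103/8 -169/12; -103/8 117/8 53/4; -169/12 53/4 83/6]

x̄ = F·x = [2, -2, 0]
P̄ = F·P·Fᵀ + Q = [22 -21 -13; -21 24 12; -13 12 14]
y = z − H·x̄ = [9]
S = H·P̄·Hᵀ + R = [96]
K = P̄·Hᵀ·S⁻¹ = [-13/48; 5/16; -1/24]
x' = x̄ + K·y = [-7/16, 13/16, -3/8]
P' = (I − K·H)·P̄ = [359/24 -103/8 -169/12; -103/8 117/8 53/4; -169/12 53/4 83/6]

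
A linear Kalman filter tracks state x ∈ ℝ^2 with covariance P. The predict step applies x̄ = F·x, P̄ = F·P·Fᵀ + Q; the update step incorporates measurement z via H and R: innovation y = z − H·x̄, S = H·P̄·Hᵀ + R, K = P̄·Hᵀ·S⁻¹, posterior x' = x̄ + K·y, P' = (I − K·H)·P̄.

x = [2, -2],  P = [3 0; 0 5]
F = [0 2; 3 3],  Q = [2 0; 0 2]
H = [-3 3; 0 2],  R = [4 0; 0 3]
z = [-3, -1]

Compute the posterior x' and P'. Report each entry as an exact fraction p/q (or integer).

x' = [389/3547, -4909/7094]
P' = [3946/3547 2502/3547; 2502/3547 2568/3547]

x̄ = F·x = [-4, 0]
P̄ = F·P·Fᵀ + Q = [22 30; 30 74]
y = z − H·x̄ = [-15, -1]
S = H·P̄·Hᵀ + R = [328 264; 264 299]
K = P̄·Hᵀ·S⁻¹ = [-1083/3547 1668/3547; 99/7094 1712/3547]
x' = x̄ + K·y = [389/3547, -4909/7094]
P' = (I − K·H)·P̄ = [3946/3547 2502/3547; 2502/3547 2568/3547]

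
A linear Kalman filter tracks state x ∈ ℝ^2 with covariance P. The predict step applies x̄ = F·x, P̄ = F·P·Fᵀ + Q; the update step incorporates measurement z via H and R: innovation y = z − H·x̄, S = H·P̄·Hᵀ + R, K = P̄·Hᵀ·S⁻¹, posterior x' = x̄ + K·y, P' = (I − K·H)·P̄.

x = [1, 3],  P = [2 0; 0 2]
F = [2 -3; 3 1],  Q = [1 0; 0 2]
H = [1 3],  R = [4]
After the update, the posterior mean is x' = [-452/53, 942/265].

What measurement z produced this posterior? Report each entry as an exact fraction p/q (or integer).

x̄ = F·x = [-7, 6]
P̄ = F·P·Fᵀ + Q = [27 6; 6 22]
S = H·P̄·Hᵀ + R = [265]
K = P̄·Hᵀ·S⁻¹ = [9/53; 72/265]
x' − x̄ = [-81/53, -648/265] = K·y
y = (KᵀK)⁻¹·Kᵀ·(x' − x̄) = [-9]
z = y + H·x̄ = [-9] + [11] = [2]

z = [2]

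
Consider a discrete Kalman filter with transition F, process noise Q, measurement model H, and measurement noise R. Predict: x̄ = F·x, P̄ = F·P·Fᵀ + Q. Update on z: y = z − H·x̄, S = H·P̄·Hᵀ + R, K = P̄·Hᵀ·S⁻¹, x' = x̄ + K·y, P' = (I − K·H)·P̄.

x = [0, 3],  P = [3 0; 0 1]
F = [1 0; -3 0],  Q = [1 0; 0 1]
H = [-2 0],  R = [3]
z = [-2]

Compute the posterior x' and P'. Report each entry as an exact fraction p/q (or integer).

x' = [16/19, -36/19]
P' = [12/19 -27/19; -27/19 208/19]

x̄ = F·x = [0, 0]
P̄ = F·P·Fᵀ + Q = [4 -9; -9 28]
y = z − H·x̄ = [-2]
S = H·P̄·Hᵀ + R = [19]
K = P̄·Hᵀ·S⁻¹ = [-8/19; 18/19]
x' = x̄ + K·y = [16/19, -36/19]
P' = (I − K·H)·P̄ = [12/19 -27/19; -27/19 208/19]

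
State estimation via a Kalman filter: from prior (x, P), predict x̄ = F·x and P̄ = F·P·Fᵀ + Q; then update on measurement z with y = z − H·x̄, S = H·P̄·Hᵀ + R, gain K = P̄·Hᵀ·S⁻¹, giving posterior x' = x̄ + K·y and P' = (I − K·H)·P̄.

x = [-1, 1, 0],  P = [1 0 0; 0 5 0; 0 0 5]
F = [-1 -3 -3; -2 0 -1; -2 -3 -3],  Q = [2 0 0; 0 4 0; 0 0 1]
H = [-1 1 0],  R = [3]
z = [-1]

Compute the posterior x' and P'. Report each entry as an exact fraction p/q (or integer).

x' = [46/15, 34/15, 58/15]
P' = [1199/75 971/75 1352/75; 971/75 959/75 1133/75; 1352/75 1133/75 1796/75]

x̄ = F·x = [-2, 2, -1]
P̄ = F·P·Fᵀ + Q = [93 17 92; 17 13 19; 92 19 95]
y = z − H·x̄ = [-5]
S = H·P̄·Hᵀ + R = [75]
K = P̄·Hᵀ·S⁻¹ = [-76/75; -4/75; -73/75]
x' = x̄ + K·y = [46/15, 34/15, 58/15]
P' = (I − K·H)·P̄ = [1199/75 971/75 1352/75; 971/75 959/75 1133/75; 1352/75 1133/75 1796/75]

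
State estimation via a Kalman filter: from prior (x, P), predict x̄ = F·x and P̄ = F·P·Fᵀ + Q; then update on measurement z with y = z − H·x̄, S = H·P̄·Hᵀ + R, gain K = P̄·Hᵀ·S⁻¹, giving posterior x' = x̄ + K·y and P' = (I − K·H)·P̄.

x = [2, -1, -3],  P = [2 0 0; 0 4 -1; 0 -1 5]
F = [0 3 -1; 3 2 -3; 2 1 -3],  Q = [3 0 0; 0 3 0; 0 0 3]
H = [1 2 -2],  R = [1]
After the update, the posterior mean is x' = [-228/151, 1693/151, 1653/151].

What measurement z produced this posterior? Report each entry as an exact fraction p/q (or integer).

x̄ = F·x = [0, 13, 12]
P̄ = F·P·Fᵀ + Q = [50 50 37; 50 94 74; 37 74 66]
S = H·P̄·Hᵀ + R = [151]
K = P̄·Hᵀ·S⁻¹ = [76/151; 90/151; 53/151]
x' − x̄ = [-228/151, -270/151, -159/151] = K·y
y = (KᵀK)⁻¹·Kᵀ·(x' − x̄) = [-3]
z = y + H·x̄ = [-3] + [2] = [-1]

z = [-1]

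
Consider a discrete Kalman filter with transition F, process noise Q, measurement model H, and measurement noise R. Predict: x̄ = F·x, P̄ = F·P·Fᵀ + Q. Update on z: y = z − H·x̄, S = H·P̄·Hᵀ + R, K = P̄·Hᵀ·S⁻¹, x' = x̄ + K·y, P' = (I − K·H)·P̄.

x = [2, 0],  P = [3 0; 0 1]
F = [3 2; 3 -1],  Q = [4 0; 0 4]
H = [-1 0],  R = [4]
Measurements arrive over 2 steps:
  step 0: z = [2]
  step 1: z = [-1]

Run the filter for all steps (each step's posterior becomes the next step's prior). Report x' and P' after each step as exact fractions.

step 0: x̄ = F·x = [6, 6]
step 0: P̄ = F·P·Fᵀ + Q = [35 25; 25 32]
step 0: y = z − H·x̄ = [8]
step 0: S = H·P̄·Hᵀ + R = [39]
step 0: K = P̄·Hᵀ·S⁻¹ = [-35/39; -25/39]
step 0: x' = x̄ + K·y = [-46/39, 34/39]
step 0: P' = (I − K·H)·P̄ = [140/39 100/39; 100/39 623/39]
step 1: x̄ = F·x = [-70/39, -172/39]
step 1: P̄ = F·P·Fᵀ + Q = [5108/39 314/39; 314/39 1439/39]
step 1: y = z − H·x̄ = [-109/39]
step 1: S = H·P̄·Hᵀ + R = [5264/39]
step 1: K = P̄·Hᵀ·S⁻¹ = [-1277/1316; -157/2632]
step 1: x' = x̄ + K·y = [1207/1316, -11169/2632]
step 1: P' = (I − K·H)·P̄ = [1277/329 157/658; 157/658 47925/1316]

step 0: x' = [-46/39, 34/39], P' = [140/39 100/39; 100/39 623/39]
step 1: x' = [1207/1316, -11169/2632], P' = [1277/329 157/658; 157/658 47925/1316]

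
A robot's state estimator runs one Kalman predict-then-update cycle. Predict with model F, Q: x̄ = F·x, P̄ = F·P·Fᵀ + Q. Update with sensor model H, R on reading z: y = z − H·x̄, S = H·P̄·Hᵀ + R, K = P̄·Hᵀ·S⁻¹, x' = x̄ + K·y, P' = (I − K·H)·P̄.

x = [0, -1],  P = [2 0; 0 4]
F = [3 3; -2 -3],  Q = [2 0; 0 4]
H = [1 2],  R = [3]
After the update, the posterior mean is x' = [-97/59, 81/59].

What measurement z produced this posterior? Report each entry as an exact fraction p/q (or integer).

z = [1]

x̄ = F·x = [-3, 3]
P̄ = F·P·Fᵀ + Q = [56 -48; -48 48]
S = H·P̄·Hᵀ + R = [59]
K = P̄·Hᵀ·S⁻¹ = [-40/59; 48/59]
x' − x̄ = [80/59, -96/59] = K·y
y = (KᵀK)⁻¹·Kᵀ·(x' − x̄) = [-2]
z = y + H·x̄ = [-2] + [3] = [1]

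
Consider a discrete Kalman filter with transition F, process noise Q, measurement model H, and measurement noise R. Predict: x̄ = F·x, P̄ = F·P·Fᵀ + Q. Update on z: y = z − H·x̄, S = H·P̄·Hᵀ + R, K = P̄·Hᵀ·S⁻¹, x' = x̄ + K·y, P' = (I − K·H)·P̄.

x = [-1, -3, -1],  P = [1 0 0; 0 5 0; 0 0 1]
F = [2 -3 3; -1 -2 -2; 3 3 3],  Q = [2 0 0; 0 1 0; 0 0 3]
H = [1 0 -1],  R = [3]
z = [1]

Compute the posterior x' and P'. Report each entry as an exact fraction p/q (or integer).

x' = [-32/7, 67/21, -41/7]
P' = [120/7 -148/21 110/7; -148/21 1193/189 -505/63; 110/7 -505/63 362/21]

x̄ = F·x = [4, 9, -15]
P̄ = F·P·Fᵀ + Q = [60 22 -30; 22 26 -39; -30 -39 66]
y = z − H·x̄ = [-18]
S = H·P̄·Hᵀ + R = [189]
K = P̄·Hᵀ·S⁻¹ = [10/21; 61/189; -32/63]
x' = x̄ + K·y = [-32/7, 67/21, -41/7]
P' = (I − K·H)·P̄ = [120/7 -148/21 110/7; -148/21 1193/189 -505/63; 110/7 -505/63 362/21]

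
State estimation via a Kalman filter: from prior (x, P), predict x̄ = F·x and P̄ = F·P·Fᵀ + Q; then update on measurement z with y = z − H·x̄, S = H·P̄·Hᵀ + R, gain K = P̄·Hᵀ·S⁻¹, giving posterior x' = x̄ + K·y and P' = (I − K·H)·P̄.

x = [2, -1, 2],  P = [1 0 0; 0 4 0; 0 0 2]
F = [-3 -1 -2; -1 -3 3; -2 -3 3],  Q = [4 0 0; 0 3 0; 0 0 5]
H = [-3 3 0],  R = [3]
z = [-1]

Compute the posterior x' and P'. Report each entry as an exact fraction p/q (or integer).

x' = [-505/116, -1071/232, -645/116]
P' = [1087/58 2163/116 1173/58; 2163/116 4381/232 2371/116; 1173/58 2371/116 1779/58]

x̄ = F·x = [-9, 7, 5]
P̄ = F·P·Fᵀ + Q = [25 3 6; 3 58 56; 6 56 63]
y = z − H·x̄ = [-49]
S = H·P̄·Hᵀ + R = [696]
K = P̄·Hᵀ·S⁻¹ = [-11/116; 55/232; 25/116]
x' = x̄ + K·y = [-505/116, -1071/232, -645/116]
P' = (I − K·H)·P̄ = [1087/58 2163/116 1173/58; 2163/116 4381/232 2371/116; 1173/58 2371/116 1779/58]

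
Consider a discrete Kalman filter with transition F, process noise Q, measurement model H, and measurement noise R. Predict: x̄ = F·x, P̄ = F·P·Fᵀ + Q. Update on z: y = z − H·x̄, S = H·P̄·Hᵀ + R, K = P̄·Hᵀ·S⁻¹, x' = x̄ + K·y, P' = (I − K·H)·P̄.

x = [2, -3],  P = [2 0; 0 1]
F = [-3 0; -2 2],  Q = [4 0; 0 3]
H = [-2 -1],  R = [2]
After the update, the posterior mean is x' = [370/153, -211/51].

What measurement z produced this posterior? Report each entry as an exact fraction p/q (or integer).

x̄ = F·x = [-6, -10]
P̄ = F·P·Fᵀ + Q = [22 12; 12 15]
S = H·P̄·Hᵀ + R = [153]
K = P̄·Hᵀ·S⁻¹ = [-56/153; -13/51]
x' − x̄ = [1288/153, 299/51] = K·y
y = (KᵀK)⁻¹·Kᵀ·(x' − x̄) = [-23]
z = y + H·x̄ = [-23] + [22] = [-1]

z = [-1]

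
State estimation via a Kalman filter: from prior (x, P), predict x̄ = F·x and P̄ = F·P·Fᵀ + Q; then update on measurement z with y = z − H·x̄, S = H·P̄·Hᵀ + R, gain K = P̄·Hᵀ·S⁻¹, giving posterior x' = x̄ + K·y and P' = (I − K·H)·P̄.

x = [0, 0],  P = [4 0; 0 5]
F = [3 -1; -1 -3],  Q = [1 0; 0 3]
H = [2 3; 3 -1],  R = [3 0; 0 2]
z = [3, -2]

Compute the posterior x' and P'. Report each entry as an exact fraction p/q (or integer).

x' = [-2665/9843, 3855/3281]
P' = [567/3281 -241/9843; -241/9843 2831/9843]

x̄ = F·x = [0, 0]
P̄ = F·P·Fᵀ + Q = [42 3; 3 52]
y = z − H·x̄ = [3, -2]
S = H·P̄·Hᵀ + R = [675 117; 117 414]
K = P̄·Hᵀ·S⁻¹ = [893/9843 2672/9843; 8011/29529 -1777/9843]
x' = x̄ + K·y = [-2665/9843, 3855/3281]
P' = (I − K·H)·P̄ = [567/3281 -241/9843; -241/9843 2831/9843]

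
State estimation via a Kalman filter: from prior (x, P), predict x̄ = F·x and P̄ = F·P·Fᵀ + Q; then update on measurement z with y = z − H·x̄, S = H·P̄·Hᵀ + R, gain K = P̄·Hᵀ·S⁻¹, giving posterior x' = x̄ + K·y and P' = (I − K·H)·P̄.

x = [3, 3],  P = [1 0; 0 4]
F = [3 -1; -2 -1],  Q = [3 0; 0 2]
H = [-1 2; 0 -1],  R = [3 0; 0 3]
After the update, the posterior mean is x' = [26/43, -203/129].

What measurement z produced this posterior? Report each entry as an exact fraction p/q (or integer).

z = [-3, 1]

x̄ = F·x = [6, -9]
P̄ = F·P·Fᵀ + Q = [16 -2; -2 10]
S = H·P̄·Hᵀ + R = [67 -22; -22 13]
K = P̄·Hᵀ·S⁻¹ = [-24/43 -34/43; 22/129 -62/129]
x' − x̄ = [-232/43, 958/129] = K·y
y = (KᵀK)⁻¹·Kᵀ·(x' − x̄) = [21, -8]
z = y + H·x̄ = [21, -8] + [-24, 9] = [-3, 1]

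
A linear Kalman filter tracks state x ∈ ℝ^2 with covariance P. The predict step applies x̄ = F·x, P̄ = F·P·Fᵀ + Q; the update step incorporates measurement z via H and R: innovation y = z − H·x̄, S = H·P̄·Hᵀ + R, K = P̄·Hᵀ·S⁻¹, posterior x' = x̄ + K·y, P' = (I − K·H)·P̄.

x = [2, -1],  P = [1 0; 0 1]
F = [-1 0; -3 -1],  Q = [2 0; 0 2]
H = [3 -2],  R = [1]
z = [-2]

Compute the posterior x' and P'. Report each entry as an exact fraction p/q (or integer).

x' = [-49/20, -11/4]
P' = [111/40 33/8; 33/8 51/8]

x̄ = F·x = [-2, -5]
P̄ = F·P·Fᵀ + Q = [3 3; 3 12]
y = z − H·x̄ = [-6]
S = H·P̄·Hᵀ + R = [40]
K = P̄·Hᵀ·S⁻¹ = [3/40; -3/8]
x' = x̄ + K·y = [-49/20, -11/4]
P' = (I − K·H)·P̄ = [111/40 33/8; 33/8 51/8]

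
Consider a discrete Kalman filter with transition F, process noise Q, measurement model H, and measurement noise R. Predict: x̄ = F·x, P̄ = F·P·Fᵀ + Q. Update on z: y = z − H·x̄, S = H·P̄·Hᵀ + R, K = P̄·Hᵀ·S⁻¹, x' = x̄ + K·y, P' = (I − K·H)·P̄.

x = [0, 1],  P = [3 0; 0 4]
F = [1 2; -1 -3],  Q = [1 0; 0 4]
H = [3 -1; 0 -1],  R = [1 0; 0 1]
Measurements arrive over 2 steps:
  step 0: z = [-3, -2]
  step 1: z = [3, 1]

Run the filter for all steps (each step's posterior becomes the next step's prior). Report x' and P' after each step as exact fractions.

step 0: x' = [-119/268, 1387/804], P' = [47/268 61/268; 61/268 611/804]
step 1: x' = [394753/591441, -213787/197147], P' = [101392/591441 43427/197147; 43427/197147 146361/197147]

step 0: x̄ = F·x = [2, -3]
step 0: P̄ = F·P·Fᵀ + Q = [20 -27; -27 43]
step 0: y = z − H·x̄ = [-12, -5]
step 0: S = H·P̄·Hᵀ + R = [386 124; 124 44]
step 0: K = P̄·Hᵀ·S⁻¹ = [20/67 -61/268; -31/402 -611/804]
step 0: x' = x̄ + K·y = [-119/268, 1387/804]
step 0: P' = (I − K·H)·P̄ = [47/268 61/268; 61/268 611/804]
step 1: x̄ = F·x = [2417/804, -317/67]
step 1: P̄ = F·P·Fᵀ + Q = [4121/804 -787/134; -787/134 1659/134]
step 1: y = z − H·x̄ = [-43/4, -250/67]
step 1: S = H·P̄·Hᵀ + R = [379/4 30; 30 1793/134]
step 1: K = P̄·Hᵀ·S⁻¹ = [57965/197147 -43427/197147; -16080/197147 -146361/197147]
step 1: x' = x̄ + K·y = [394753/591441, -213787/197147]
step 1: P' = (I − K·H)·P̄ = [101392/591441 43427/197147; 43427/197147 146361/197147]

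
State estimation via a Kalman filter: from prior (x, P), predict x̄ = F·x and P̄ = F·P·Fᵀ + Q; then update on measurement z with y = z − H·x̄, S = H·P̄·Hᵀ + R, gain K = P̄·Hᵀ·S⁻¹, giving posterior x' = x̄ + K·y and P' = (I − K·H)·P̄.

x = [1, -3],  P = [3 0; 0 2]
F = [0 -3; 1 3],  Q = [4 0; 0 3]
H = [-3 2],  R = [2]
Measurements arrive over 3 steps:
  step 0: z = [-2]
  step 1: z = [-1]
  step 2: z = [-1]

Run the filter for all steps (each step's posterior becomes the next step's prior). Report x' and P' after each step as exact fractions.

step 0: x̄ = F·x = [9, -8]
step 0: P̄ = F·P·Fᵀ + Q = [22 -18; -18 24]
step 0: y = z − H·x̄ = [41]
step 0: S = H·P̄·Hᵀ + R = [512]
step 0: K = P̄·Hᵀ·S⁻¹ = [-51/256; 51/256]
step 0: x' = x̄ + K·y = [213/256, 43/256]
step 0: P' = (I − K·H)·P̄ = [215/128 297/128; 297/128 471/128]
step 1: x̄ = F·x = [-129/256, 171/128]
step 1: P̄ = F·P·Fᵀ + Q = [4751/128 -2565/64; -2565/64 1655/32]
step 1: y = z − H·x̄ = [-1327/256]
step 1: S = H·P̄·Hᵀ + R = [131055/128]
step 1: K = P̄·Hᵀ·S⁻¹ = [-8171/43685; 5726/26211]
step 1: x' = x̄ + K·y = [20342/43685, 5335/26211]
step 1: P' = (I − K·H)·P̄ = [56654/43685 15362/8737; 15362/8737 74855/26211]
step 2: x̄ = F·x = [-5335/8737, 47017/43685]
step 2: P̄ = F·P·Fᵀ + Q = [259513/8737 -270651/8737; -270651/8737 1771394/43685]
step 2: y = z − H·x̄ = [-217744/43685]
step 2: S = H·P̄·Hᵀ + R = [35090091/43685]
step 2: K = P̄·Hᵀ·S⁻¹ = [-244415/1299633; 447209/2064123]
step 2: x' = x̄ + K·y = [424681/1299633, -7513/2064123]
step 2: P' = (I − K·H)·P̄ = [560174/433211 133904/76449; 133904/76449 345313/121419]

step 0: x' = [213/256, 43/256], P' = [215/128 297/128; 297/128 471/128]
step 1: x' = [20342/43685, 5335/26211], P' = [56654/43685 15362/8737; 15362/8737 74855/26211]
step 2: x' = [424681/1299633, -7513/2064123], P' = [560174/433211 133904/76449; 133904/76449 345313/121419]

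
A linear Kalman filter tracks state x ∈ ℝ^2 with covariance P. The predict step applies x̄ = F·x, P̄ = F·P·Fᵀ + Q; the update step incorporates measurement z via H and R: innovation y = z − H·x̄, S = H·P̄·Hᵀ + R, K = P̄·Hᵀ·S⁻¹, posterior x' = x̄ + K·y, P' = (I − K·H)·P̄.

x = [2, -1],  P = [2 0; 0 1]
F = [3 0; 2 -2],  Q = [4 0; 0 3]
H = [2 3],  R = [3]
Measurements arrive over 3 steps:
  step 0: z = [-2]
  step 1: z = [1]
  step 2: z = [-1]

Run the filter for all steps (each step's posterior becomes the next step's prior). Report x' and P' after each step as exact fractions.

step 0: x' = [-34/37, 6/185], P' = [174/37 -108/37; -108/37 789/370]
step 1: x' = [-12835/28219, 141443/225752], P' = [85638/28219 -51777/28219; -51777/28219 322863/225752]
step 2: x' = [8185646/45077435, -41893351/90154870], P' = [136931082/45077435 -82805976/45077435; -82805976/45077435 64519083/45077435]

step 0: x̄ = F·x = [6, 6]
step 0: P̄ = F·P·Fᵀ + Q = [22 12; 12 15]
step 0: y = z − H·x̄ = [-32]
step 0: S = H·P̄·Hᵀ + R = [370]
step 0: K = P̄·Hᵀ·S⁻¹ = [8/37; 69/370]
step 0: x' = x̄ + K·y = [-34/37, 6/185]
step 0: P' = (I − K·H)·P̄ = [174/37 -108/37; -108/37 789/370]
step 1: x̄ = F·x = [-102/37, -352/185]
step 1: P̄ = F·P·Fᵀ + Q = [1714/37 1692/37; 1692/37 9933/185]
step 1: y = z − H·x̄ = [2261/185]
step 1: S = H·P̄·Hᵀ + R = [225752/185]
step 1: K = P̄·Hᵀ·S⁻¹ = [5315/28219; 46719/225752]
step 1: x' = x̄ + K·y = [-12835/28219, 141443/225752]
step 1: P' = (I − K·H)·P̄ = [85638/28219 -51777/28219; -51777/28219 322863/225752]
step 2: x̄ = F·x = [-38505/28219, -244123/112876]
step 2: P̄ = F·P·Fᵀ + Q = [883618/28219 824490/28219; 824490/28219 2005713/56438]
step 2: y = z − H·x̄ = [927533/112876]
step 2: S = H·P̄·Hᵀ + R = [45077435/56438]
step 2: K = P̄·Hᵀ·S⁻¹ = [8481412/45077435; 9315099/45077435]
step 2: x' = x̄ + K·y = [8185646/45077435, -41893351/90154870]
step 2: P' = (I − K·H)·P̄ = [136931082/45077435 -82805976/45077435; -82805976/45077435 64519083/45077435]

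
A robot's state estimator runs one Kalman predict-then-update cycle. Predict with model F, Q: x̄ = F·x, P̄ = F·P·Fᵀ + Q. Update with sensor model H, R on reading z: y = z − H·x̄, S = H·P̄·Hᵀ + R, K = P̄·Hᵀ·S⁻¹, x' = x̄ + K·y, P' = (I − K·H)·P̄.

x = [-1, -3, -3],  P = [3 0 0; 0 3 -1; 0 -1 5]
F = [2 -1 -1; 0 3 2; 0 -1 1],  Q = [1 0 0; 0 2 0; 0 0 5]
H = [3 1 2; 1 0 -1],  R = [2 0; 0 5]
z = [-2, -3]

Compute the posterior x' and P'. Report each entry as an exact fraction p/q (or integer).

x' = [2869/2247, -85769/6741, 2565/749]
P' = [1756/749 -16042/2247 191/749; -16042/2247 218690/6741 -4129/749; 191/749 -4129/749 1921/749]

x̄ = F·x = [4, -15, 0]
P̄ = F·P·Fᵀ + Q = [19 -14 -2; -14 37 0; -2 0 15]
y = z − H·x̄ = [1, -7]
S = H·P̄·Hᵀ + R = [162 15; 15 43]
K = P̄·Hᵀ·S⁻¹ = [454/2247 313/749; -5/6741 -731/2247; 143/749 -346/749]
x' = x̄ + K·y = [2869/2247, -85769/6741, 2565/749]
P' = (I − K·H)·P̄ = [1756/749 -16042/2247 191/749; -16042/2247 218690/6741 -4129/749; 191/749 -4129/749 1921/749]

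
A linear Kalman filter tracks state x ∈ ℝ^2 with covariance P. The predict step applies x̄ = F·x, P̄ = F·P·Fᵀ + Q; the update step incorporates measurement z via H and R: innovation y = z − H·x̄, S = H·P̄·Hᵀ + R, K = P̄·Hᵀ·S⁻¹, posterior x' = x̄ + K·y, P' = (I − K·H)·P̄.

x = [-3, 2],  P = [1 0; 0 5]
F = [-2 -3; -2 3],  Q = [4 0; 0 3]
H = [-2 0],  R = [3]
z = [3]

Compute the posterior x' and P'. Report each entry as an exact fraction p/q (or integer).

x̄ = F·x = [0, 12]
P̄ = F·P·Fᵀ + Q = [53 -41; -41 52]
y = z − H·x̄ = [3]
S = H·P̄·Hᵀ + R = [215]
K = P̄·Hᵀ·S⁻¹ = [-106/215; 82/215]
x' = x̄ + K·y = [-318/215, 2826/215]
P' = (I − K·H)·P̄ = [159/215 -123/215; -123/215 4456/215]

x' = [-318/215, 2826/215]
P' = [159/215 -123/215; -123/215 4456/215]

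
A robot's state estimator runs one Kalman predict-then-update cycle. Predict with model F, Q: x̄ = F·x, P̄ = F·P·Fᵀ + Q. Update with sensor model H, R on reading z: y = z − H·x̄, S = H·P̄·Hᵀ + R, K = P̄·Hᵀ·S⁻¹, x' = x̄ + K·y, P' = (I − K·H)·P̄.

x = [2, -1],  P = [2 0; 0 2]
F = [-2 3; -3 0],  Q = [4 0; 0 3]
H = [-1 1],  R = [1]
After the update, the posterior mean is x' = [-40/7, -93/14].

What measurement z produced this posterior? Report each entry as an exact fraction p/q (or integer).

z = [-1]

x̄ = F·x = [-7, -6]
P̄ = F·P·Fᵀ + Q = [30 12; 12 21]
S = H·P̄·Hᵀ + R = [28]
K = P̄·Hᵀ·S⁻¹ = [-9/14; 9/28]
x' − x̄ = [9/7, -9/14] = K·y
y = (KᵀK)⁻¹·Kᵀ·(x' − x̄) = [-2]
z = y + H·x̄ = [-2] + [1] = [-1]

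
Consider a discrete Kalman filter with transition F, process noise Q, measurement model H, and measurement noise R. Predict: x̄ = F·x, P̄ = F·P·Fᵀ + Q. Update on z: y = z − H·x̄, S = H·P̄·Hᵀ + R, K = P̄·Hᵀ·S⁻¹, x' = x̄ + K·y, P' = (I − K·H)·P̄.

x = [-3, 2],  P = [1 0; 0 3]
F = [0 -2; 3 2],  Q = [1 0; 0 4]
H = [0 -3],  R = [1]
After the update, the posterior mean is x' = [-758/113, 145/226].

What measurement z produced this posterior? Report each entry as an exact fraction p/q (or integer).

x̄ = F·x = [-4, -5]
P̄ = F·P·Fᵀ + Q = [13 -12; -12 25]
S = H·P̄·Hᵀ + R = [226]
K = P̄·Hᵀ·S⁻¹ = [18/113; -75/226]
x' − x̄ = [-306/113, 1275/226] = K·y
y = (KᵀK)⁻¹·Kᵀ·(x' − x̄) = [-17]
z = y + H·x̄ = [-17] + [15] = [-2]

z = [-2]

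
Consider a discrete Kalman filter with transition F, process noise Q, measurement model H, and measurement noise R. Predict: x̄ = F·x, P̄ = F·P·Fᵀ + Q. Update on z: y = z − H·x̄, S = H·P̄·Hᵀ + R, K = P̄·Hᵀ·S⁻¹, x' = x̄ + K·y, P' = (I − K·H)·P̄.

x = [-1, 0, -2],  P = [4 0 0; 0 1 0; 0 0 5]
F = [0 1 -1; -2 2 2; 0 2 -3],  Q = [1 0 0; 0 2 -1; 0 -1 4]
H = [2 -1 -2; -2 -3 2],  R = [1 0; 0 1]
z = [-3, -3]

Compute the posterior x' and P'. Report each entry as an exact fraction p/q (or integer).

x̄ = F·x = [2, -2, 6]
P̄ = F·P·Fᵀ + Q = [7 -8 17; -8 42 -27; 17 -27 53]
y = z − H·x̄ = [3, -17]
S = H·P̄·Hᵀ + R = [71 -54; -54 711]
K = P̄·Hᵀ·S⁻¹ = [-684/5285 2476/47565; -260/1057 -2372/9513; -2637/5285 937/5285]
x' = x̄ + K·y = [6914/9513, 14278/9513, 1574/1057]
P' = (I − K·H)·P̄ = [150139/47565 184/9513 16973/5285; 184/9513 1178/9513 85/1057; 16973/5285 85/1057 18079/5285]

x' = [6914/9513, 14278/9513, 1574/1057]
P' = [150139/47565 184/9513 16973/5285; 184/9513 1178/9513 85/1057; 16973/5285 85/1057 18079/5285]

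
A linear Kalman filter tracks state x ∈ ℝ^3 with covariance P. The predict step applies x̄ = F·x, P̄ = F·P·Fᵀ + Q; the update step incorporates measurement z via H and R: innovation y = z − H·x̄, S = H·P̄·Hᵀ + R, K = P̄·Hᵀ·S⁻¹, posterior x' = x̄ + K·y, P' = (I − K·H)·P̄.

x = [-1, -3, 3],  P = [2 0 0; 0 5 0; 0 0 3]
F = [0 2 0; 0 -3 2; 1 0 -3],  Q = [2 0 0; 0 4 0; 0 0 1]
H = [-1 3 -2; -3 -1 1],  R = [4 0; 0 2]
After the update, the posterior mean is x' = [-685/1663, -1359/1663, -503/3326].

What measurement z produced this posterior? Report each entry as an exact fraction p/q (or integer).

z = [-2, 2]

x̄ = F·x = [-6, 15, -10]
P̄ = F·P·Fᵀ + Q = [22 -30 0; -30 61 -18; 0 -18 30]
S = H·P̄·Hᵀ + R = [1091 -27; -27 147]
K = P̄·Hᵀ·S⁻¹ = [-1453/13304 -3525/13304; 3075/13304 4681/39912; -2577/26608 8215/26608]
x' − x̄ = [9293/1663, -26304/1663, 32757/3326] = K·y
y = (KᵀK)⁻¹·Kᵀ·(x' − x̄) = [-73, 9]
z = y + H·x̄ = [-73, 9] + [71, -7] = [-2, 2]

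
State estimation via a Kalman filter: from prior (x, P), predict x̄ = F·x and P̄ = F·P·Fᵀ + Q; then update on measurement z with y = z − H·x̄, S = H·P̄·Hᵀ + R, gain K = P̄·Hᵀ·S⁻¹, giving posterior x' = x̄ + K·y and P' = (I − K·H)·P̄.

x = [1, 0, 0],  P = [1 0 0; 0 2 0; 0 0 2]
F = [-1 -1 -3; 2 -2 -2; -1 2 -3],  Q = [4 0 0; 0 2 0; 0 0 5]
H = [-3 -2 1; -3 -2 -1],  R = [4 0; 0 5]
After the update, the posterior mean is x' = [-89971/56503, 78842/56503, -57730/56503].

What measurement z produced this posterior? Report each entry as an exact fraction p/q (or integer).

z = [1, 3]

x̄ = F·x = [-1, 2, -1]
P̄ = F·P·Fᵀ + Q = [25 14 15; 14 22 2; 15 2 32]
S = H·P̄·Hᵀ + R = [419 449; 449 616]
K = P̄·Hᵀ·S⁻¹ = [-1226/56503 -9930/56503; -12232/56503 844/56503; 25897/56503 -26306/56503]
x' − x̄ = [-33468/56503, -34164/56503, -1227/56503] = K·y
y = (KᵀK)⁻¹·Kᵀ·(x' − x̄) = [3, 3]
z = y + H·x̄ = [3, 3] + [-2, 0] = [1, 3]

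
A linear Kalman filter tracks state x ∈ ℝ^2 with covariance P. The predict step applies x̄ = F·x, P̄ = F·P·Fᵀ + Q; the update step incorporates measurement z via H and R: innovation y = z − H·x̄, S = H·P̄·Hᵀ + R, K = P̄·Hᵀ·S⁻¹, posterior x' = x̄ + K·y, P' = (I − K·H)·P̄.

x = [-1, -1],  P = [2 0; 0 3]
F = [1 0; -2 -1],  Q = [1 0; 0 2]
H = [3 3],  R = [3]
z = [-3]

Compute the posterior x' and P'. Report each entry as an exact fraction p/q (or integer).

x̄ = F·x = [-1, 3]
P̄ = F·P·Fᵀ + Q = [3 -4; -4 13]
y = z − H·x̄ = [-9]
S = H·P̄·Hᵀ + R = [75]
K = P̄·Hᵀ·S⁻¹ = [-1/25; 9/25]
x' = x̄ + K·y = [-16/25, -6/25]
P' = (I − K·H)·P̄ = [72/25 -73/25; -73/25 82/25]

x' = [-16/25, -6/25]
P' = [72/25 -73/25; -73/25 82/25]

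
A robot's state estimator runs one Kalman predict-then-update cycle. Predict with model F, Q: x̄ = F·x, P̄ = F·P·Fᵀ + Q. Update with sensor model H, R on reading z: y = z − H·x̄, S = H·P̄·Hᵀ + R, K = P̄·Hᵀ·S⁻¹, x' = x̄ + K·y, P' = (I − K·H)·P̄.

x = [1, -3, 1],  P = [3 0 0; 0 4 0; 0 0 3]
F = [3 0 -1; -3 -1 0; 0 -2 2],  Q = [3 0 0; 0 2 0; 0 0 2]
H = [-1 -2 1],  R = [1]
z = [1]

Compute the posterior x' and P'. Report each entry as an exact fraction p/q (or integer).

x̄ = F·x = [2, 0, 8]
P̄ = F·P·Fᵀ + Q = [33 -27 -6; -27 33 8; -6 8 30]
y = z − H·x̄ = [-5]
S = H·P̄·Hᵀ + R = [68]
K = P̄·Hᵀ·S⁻¹ = [15/68; -31/68; 5/17]
x' = x̄ + K·y = [61/68, 155/68, 111/17]
P' = (I − K·H)·P̄ = [2019/68 -1371/68 -177/17; -1371/68 1283/68 291/17; -177/17 291/17 410/17]

x' = [61/68, 155/68, 111/17]
P' = [2019/68 -1371/68 -177/17; -1371/68 1283/68 291/17; -177/17 291/17 410/17]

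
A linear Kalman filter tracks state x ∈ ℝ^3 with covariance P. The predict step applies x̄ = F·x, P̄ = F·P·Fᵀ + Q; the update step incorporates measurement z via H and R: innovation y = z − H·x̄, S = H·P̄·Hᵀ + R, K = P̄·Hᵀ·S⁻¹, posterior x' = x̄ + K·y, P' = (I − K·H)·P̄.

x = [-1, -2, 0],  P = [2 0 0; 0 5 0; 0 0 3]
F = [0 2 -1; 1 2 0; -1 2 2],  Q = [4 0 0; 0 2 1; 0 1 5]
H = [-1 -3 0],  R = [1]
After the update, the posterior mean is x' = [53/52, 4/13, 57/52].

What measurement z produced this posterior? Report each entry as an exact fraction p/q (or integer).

z = [-2]

x̄ = F·x = [-4, -5, -3]
P̄ = F·P·Fᵀ + Q = [27 20 14; 20 24 19; 14 19 39]
S = H·P̄·Hᵀ + R = [364]
K = P̄·Hᵀ·S⁻¹ = [-87/364; -23/91; -71/364]
x' − x̄ = [261/52, 69/13, 213/52] = K·y
y = (KᵀK)⁻¹·Kᵀ·(x' − x̄) = [-21]
z = y + H·x̄ = [-21] + [19] = [-2]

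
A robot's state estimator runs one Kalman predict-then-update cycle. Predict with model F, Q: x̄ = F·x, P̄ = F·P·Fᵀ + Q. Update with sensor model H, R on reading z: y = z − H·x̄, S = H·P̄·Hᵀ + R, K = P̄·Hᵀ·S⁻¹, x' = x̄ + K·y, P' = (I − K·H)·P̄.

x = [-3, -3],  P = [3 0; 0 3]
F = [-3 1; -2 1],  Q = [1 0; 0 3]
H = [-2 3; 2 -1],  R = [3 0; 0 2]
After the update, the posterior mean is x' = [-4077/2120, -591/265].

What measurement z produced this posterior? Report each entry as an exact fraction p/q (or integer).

z = [-3, -2]

x̄ = F·x = [6, 3]
P̄ = F·P·Fᵀ + Q = [31 21; 21 18]
S = H·P̄·Hᵀ + R = [37 -10; -10 60]
K = P̄·Hᵀ·S⁻¹ = [47/212 1527/2120; 24/53 126/265]
x' − x̄ = [-16797/2120, -1386/265] = K·y
y = (KᵀK)⁻¹·Kᵀ·(x' − x̄) = [0, -11]
z = y + H·x̄ = [0, -11] + [-3, 9] = [-3, -2]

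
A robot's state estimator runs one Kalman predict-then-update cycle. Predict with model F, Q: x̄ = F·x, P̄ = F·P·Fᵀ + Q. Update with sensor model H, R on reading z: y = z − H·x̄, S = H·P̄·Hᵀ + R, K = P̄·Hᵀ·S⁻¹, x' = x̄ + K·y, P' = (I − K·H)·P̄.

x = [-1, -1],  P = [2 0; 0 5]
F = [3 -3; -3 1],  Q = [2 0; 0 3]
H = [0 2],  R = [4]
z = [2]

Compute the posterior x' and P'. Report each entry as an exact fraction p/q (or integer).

x̄ = F·x = [0, 2]
P̄ = F·P·Fᵀ + Q = [65 -33; -33 26]
y = z − H·x̄ = [-2]
S = H·P̄·Hᵀ + R = [108]
K = P̄·Hᵀ·S⁻¹ = [-11/18; 13/27]
x' = x̄ + K·y = [11/9, 28/27]
P' = (I − K·H)·P̄ = [74/3 -11/9; -11/9 26/27]

x' = [11/9, 28/27]
P' = [74/3 -11/9; -11/9 26/27]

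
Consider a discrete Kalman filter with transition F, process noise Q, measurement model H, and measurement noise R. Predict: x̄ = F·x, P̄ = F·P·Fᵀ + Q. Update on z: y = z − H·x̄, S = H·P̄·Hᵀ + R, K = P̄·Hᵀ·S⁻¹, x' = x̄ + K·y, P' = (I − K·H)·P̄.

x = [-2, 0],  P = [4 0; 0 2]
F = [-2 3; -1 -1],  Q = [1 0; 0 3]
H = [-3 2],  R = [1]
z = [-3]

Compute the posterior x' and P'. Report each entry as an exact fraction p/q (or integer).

x̄ = F·x = [4, 2]
P̄ = F·P·Fᵀ + Q = [35 2; 2 9]
y = z − H·x̄ = [5]
S = H·P̄·Hᵀ + R = [328]
K = P̄·Hᵀ·S⁻¹ = [-101/328; 3/82]
x' = x̄ + K·y = [807/328, 179/82]
P' = (I − K·H)·P̄ = [1279/328 467/82; 467/82 351/41]

x' = [807/328, 179/82]
P' = [1279/328 467/82; 467/82 351/41]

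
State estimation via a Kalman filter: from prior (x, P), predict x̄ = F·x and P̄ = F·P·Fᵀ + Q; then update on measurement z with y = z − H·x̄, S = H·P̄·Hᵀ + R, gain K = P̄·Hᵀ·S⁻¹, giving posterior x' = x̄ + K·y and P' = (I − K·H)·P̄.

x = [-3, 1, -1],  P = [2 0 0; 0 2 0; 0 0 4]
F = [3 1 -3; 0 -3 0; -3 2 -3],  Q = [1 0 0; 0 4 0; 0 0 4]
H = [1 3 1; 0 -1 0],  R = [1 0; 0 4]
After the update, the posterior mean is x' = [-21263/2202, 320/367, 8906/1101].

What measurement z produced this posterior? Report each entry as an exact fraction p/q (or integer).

x̄ = F·x = [-5, -3, 14]
P̄ = F·P·Fᵀ + Q = [57 -6 22; -6 22 -12; 22 -12 66]
S = H·P̄·Hᵀ + R = [258 -48; -48 26]
K = P̄·Hᵀ·S⁻¹ = [937/2202 373/367; 16/367 -281/367; 482/1101 466/367]
x' − x̄ = [-10253/2202, 1421/367, -6508/1101] = K·y
y = (KᵀK)⁻¹·Kᵀ·(x' − x̄) = [1, -5]
z = y + H·x̄ = [1, -5] + [0, 3] = [1, -2]

z = [1, -2]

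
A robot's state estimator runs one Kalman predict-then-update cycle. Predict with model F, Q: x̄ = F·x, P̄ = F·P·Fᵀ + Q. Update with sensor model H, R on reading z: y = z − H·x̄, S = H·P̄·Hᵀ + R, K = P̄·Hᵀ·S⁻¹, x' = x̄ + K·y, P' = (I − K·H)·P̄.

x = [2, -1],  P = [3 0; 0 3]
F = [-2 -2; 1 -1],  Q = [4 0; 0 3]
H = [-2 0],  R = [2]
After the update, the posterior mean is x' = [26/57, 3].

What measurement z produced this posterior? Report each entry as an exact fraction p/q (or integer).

x̄ = F·x = [-2, 3]
P̄ = F·P·Fᵀ + Q = [28 0; 0 9]
S = H·P̄·Hᵀ + R = [114]
K = P̄·Hᵀ·S⁻¹ = [-28/57; 0]
x' − x̄ = [140/57, 0] = K·y
y = (KᵀK)⁻¹·Kᵀ·(x' − x̄) = [-5]
z = y + H·x̄ = [-5] + [4] = [-1]

z = [-1]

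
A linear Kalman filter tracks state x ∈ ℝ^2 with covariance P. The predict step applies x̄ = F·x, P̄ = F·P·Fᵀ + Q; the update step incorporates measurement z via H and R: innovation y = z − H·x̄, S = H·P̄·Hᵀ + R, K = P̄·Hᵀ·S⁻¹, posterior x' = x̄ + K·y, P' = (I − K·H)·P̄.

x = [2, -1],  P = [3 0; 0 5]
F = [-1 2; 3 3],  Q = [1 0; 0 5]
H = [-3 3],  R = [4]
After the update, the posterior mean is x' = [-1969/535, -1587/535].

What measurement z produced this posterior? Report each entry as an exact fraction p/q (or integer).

x̄ = F·x = [-4, 3]
P̄ = F·P·Fᵀ + Q = [24 21; 21 77]
S = H·P̄·Hᵀ + R = [535]
K = P̄·Hᵀ·S⁻¹ = [-9/535; 168/535]
x' − x̄ = [171/535, -3192/535] = K·y
y = (KᵀK)⁻¹·Kᵀ·(x' − x̄) = [-19]
z = y + H·x̄ = [-19] + [21] = [2]

z = [2]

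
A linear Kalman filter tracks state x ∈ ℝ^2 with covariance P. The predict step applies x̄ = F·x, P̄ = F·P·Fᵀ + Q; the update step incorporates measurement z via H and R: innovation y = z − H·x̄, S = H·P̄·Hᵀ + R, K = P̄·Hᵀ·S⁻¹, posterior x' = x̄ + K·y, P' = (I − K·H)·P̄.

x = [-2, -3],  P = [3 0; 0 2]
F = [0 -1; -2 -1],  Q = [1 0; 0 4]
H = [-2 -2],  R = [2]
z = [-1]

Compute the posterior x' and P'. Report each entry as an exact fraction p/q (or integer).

x' = [58/51, -23/51]
P' = [103/51 -98/51; -98/51 118/51]

x̄ = F·x = [3, 7]
P̄ = F·P·Fᵀ + Q = [3 2; 2 18]
y = z − H·x̄ = [19]
S = H·P̄·Hᵀ + R = [102]
K = P̄·Hᵀ·S⁻¹ = [-5/51; -20/51]
x' = x̄ + K·y = [58/51, -23/51]
P' = (I − K·H)·P̄ = [103/51 -98/51; -98/51 118/51]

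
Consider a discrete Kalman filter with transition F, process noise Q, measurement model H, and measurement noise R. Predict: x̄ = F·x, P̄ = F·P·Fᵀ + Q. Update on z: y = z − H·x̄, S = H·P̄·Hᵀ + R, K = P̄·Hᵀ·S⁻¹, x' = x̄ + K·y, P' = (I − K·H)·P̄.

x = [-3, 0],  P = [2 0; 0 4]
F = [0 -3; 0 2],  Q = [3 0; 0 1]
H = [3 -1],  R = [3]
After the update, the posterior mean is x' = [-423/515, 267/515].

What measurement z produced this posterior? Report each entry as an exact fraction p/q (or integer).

x̄ = F·x = [0, 0]
P̄ = F·P·Fᵀ + Q = [39 -24; -24 17]
S = H·P̄·Hᵀ + R = [515]
K = P̄·Hᵀ·S⁻¹ = [141/515; -89/515]
x' − x̄ = [-423/515, 267/515] = K·y
y = (KᵀK)⁻¹·Kᵀ·(x' − x̄) = [-3]
z = y + H·x̄ = [-3] + [0] = [-3]

z = [-3]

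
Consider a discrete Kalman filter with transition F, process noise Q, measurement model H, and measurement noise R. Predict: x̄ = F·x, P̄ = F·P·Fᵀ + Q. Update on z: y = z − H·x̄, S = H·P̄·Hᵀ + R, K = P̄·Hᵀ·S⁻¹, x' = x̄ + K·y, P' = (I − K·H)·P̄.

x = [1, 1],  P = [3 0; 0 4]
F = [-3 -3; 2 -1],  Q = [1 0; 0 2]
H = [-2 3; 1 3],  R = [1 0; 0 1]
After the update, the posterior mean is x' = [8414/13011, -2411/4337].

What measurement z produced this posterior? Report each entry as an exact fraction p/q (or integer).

x̄ = F·x = [-6, 1]
P̄ = F·P·Fᵀ + Q = [64 -6; -6 18]
S = H·P̄·Hᵀ + R = [491 52; 52 191]
K = P̄·Hᵀ·S⁻¹ = [-30278/91077 30178/91077; 3370/30359 6712/30359]
x' − x̄ = [86480/13011, -6748/4337] = K·y
y = (KᵀK)⁻¹·Kᵀ·(x' − x̄) = [-18, 2]
z = y + H·x̄ = [-18, 2] + [15, -3] = [-3, -1]

z = [-3, -1]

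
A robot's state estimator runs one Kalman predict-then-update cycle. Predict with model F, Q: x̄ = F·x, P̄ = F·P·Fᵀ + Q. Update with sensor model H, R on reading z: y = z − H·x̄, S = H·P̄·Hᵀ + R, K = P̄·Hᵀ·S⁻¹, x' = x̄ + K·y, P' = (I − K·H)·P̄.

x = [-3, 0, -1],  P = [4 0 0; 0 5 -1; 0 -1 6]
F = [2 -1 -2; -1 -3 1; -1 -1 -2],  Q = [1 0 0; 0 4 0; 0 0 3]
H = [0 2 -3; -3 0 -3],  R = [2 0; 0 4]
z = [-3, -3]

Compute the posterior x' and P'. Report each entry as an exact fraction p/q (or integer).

x' = [-958964/274255, 1422814/274255, 1228003/274255]
P' = [2410166/274255 -3481226/274255 -2332322/274255; -3481226/274255 5427151/274255 3545242/274255; -2332322/274255 3545242/274255 2375434/274255]

x̄ = F·x = [-4, 2, 5]
P̄ = F·P·Fᵀ + Q = [42 -10 17; -10 65 2; 17 2 32]
y = z − H·x̄ = [8, 0]
S = H·P̄·Hᵀ + R = [526 489; 489 976]
K = P̄·Hᵀ·S⁻¹ = [17257/274255 -58383/274255; 109288/274255 -48012/274255; -17909/274255 -32334/274255]
x' = x̄ + K·y = [-958964/274255, 1422814/274255, 1228003/274255]
P' = (I − K·H)·P̄ = [2410166/274255 -3481226/274255 -2332322/274255; -3481226/274255 5427151/274255 3545242/274255; -2332322/274255 3545242/274255 2375434/274255]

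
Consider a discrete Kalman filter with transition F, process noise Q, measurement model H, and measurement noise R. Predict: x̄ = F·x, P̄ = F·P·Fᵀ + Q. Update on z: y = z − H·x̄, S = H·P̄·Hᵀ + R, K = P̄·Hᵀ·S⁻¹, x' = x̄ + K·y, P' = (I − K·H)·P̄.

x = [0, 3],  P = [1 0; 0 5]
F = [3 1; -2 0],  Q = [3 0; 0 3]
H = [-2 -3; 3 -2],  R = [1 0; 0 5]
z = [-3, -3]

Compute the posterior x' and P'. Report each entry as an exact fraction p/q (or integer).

x' = [-143/810, 913/810]
P' = [346/1215 -337/2430; -337/2430 407/2430]

x̄ = F·x = [3, 0]
P̄ = F·P·Fᵀ + Q = [17 -6; -6 7]
y = z − H·x̄ = [3, -12]
S = H·P̄·Hᵀ + R = [60 -30; -30 258]
K = P̄·Hᵀ·S⁻¹ = [-373/2430 55/243; -547/2430 -73/486]
x' = x̄ + K·y = [-143/810, 913/810]
P' = (I − K·H)·P̄ = [346/1215 -337/2430; -337/2430 407/2430]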